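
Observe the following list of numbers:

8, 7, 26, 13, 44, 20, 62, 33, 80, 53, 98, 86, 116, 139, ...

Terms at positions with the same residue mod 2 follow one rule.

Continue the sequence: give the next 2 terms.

Split by position mod 2 into 2 tracks.
Track A = 8, 26, 44, 62, 80, 98, 116: linear: a_n = -10 + 18·n.
Track B = 7, 13, 20, 33, 53, 86, 139: a Fibonacci-like recurrence a_n = a_{n-1} + a_{n-2}.
Term 15 comes from track A (its 8th entry): 134.
Position 16 → track B, term 8 = 225.

134, 225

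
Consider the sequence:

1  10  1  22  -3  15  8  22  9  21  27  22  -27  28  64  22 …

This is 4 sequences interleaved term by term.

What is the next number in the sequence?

Read the sequence 4 terms at a time; column i is its own pattern.
Stream A: 1, -3, 9, -27 — multiplying by -3 each time.
Stream B: 10, 15, 21, 28 — the triangular numbers T_4, T_5, ….
Stream C: 1, 8, 27, 64 — the cubes 1³, 2³, 3³, ….
Stream D: 22, 22, 22, 22 — the constant sequence 22.
Term 17 comes from stream A (its 5th entry): 81.

81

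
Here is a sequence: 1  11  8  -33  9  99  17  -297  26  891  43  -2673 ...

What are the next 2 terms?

69, 8019

The terms cycle through 2 interleaved subsequences.
Subsequence A is 1, 8, 9, 17, 26, 43, which is each term equals the sum of the previous two.
Subsequence B is 11, -33, 99, -297, 891, -2673, which is multiplying by -3 each time.
Term 13 comes from subsequence A (its 7th entry): 69.
Position 14 falls in subsequence B as its term 7, giving 8019.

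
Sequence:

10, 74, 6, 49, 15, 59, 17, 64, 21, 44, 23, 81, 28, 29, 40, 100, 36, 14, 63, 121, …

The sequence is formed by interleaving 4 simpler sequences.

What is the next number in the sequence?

45

Split by position mod 4: positions 1, 5, 9, … form one track, and each other residue class forms its own.
Subsequence A is 10, 15, 21, 28, 36, which is the triangular numbers T_4, T_5, ….
Subsequence B is 74, 59, 44, 29, 14, which is arithmetic, step −15.
Subsequence C is 6, 17, 23, 40, 63, which is a Fibonacci-like recurrence a_n = a_{n-1} + a_{n-2}.
Subsequence D is 49, 64, 81, 100, 121, which is the squares 7², 8², 9², ….
Position 21 falls in subsequence A as its term 6, giving 45.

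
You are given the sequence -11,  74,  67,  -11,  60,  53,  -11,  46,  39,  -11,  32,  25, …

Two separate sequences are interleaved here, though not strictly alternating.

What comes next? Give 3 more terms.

-11, 18, 11

Reading positions in blocks of 3 reveals the pattern ABB — 2 tracks woven together.
Stream A: -11, -11, -11, -11 (always -11).
Stream B: 74, 67, 60, 53, 46, 39, 32, 25 (arithmetic with common difference −7).
Position 13 falls in stream A as its term 5, giving -11.
Term 14 comes from stream B (its 9th entry): 18.
Position 15 falls in stream B as its term 10, giving 11.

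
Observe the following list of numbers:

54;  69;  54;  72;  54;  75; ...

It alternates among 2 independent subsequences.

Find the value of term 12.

84

The terms cycle through 2 interleaved subsequences.
Track A: 54, 54, 54 — constant 54.
Track B: 69, 72, 75 — arithmetic with common difference +3.
Term 12 comes from track B (its 6th entry): 84.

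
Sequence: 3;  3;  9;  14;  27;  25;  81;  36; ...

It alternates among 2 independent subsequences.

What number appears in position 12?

58

Taking every 2nd term gives 2 separate tracks.
Track A: 3, 9, 27, 81 — powers of 3.
Track B: 3, 14, 25, 36 — linear: a_n = -8 + 11·n.
Term 12 comes from track B (its 6th entry): 58.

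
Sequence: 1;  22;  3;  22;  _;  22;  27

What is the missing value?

9

Odd-indexed and even-indexed terms follow separate rules.
Track A: 1, 3, ?, 27 (geometric with ratio 3).
Track B: 22, 22, 22 (the constant sequence 22).
So the missing entry in track A is 9.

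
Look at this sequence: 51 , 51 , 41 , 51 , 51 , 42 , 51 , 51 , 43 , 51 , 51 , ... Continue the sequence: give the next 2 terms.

44, 51

Positions follow the repeating pattern AAB; grouping by letter gives 2 tracks.
Track A is 51, 51, 51, 51, 51, 51, 51, 51, which is constant 51.
Track B is 41, 42, 43, which is arithmetic with common difference +1.
Position 12 falls in track B as its term 4, giving 44.
Term 13 comes from track A (its 9th entry): 51.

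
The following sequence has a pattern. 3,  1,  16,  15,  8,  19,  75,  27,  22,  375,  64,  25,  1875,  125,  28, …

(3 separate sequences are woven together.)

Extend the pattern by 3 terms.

9375, 216, 31

Taking every 3rd term gives 3 separate tracks.
Track A = 3, 15, 75, 375, 1875: geometric with ratio 5.
Track B = 1, 8, 27, 64, 125: perfect cubes starting at 1³.
Track C = 16, 19, 22, 25, 28: arithmetic with common difference +3.
Position 16 falls in track A as its term 6, giving 9375.
Position 17 → track B, term 6 = 216.
Position 18 falls in track C as its term 6, giving 31.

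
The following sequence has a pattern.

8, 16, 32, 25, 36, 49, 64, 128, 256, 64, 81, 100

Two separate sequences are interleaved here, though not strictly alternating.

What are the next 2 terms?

Reading positions in blocks of 6 reveals the pattern AAABBB — 2 tracks woven together.
Track A: 8, 16, 32, 64, 128, 256. Powers of 2.
Track B: 25, 36, 49, 64, 81, 100. The squares 5², 6², 7², ….
The 13th slot belongs to track A; its 7th term is 512.
The 14th slot belongs to track A; its 8th term is 1024.

512, 1024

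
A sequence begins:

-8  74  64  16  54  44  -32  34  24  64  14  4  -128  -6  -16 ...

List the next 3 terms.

Positions follow the repeating pattern ABB; grouping by letter gives 2 tracks.
Track A: -8, 16, -32, 64, -128 (a geometric progression (common ratio -2)).
Track B: 74, 64, 54, 44, 34, 24, 14, 4, -6, -16 (arithmetic, step −10).
The 16th slot belongs to track A; its 6th term is 256.
The 17th slot belongs to track B; its 11th term is -26.
Position 18 → track B, term 12 = -36.

256, -26, -36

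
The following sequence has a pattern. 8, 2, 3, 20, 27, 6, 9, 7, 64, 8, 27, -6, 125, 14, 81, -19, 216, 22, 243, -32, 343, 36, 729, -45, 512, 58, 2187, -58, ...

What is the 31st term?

Split by position mod 4: positions 1, 5, 9, … form one track, and each other residue class forms its own.
Track A: 8, 27, 64, 125, 216, 343, 512. The cubes 2³, 3³, 4³, ….
Track B: 2, 6, 8, 14, 22, 36, 58. Each term equals the sum of the previous two.
Track C: 3, 9, 27, 81, 243, 729, 2187. Multiplying by 3 each time.
Track D: 20, 7, -6, -19, -32, -45, -58. Subtracting 13 each time.
Term 31 comes from track C (its 8th entry): 6561.

6561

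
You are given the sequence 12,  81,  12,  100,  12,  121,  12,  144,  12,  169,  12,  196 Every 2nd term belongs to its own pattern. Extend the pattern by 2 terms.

12, 225

Split by position mod 2 into 2 tracks.
Stream A: 12, 12, 12, 12, 12, 12 (constant 12).
Stream B: 81, 100, 121, 144, 169, 196 (consecutive squares n² from n = 9).
Position 13 → stream A, term 7 = 12.
Position 14 → stream B, term 7 = 225.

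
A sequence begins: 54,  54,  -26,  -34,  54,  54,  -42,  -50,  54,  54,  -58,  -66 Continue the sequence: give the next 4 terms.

The slot pattern repeats as AABB (period 4), so there are 2 interleaved tracks.
Subsequence A: 54, 54, 54, 54, 54, 54. Constant 54.
Subsequence B: -26, -34, -42, -50, -58, -66. Arithmetic with common difference −8.
Position 13 falls in subsequence A as its term 7, giving 54.
The 14th slot belongs to subsequence A; its 8th term is 54.
Position 15 falls in subsequence B as its term 7, giving -74.
The 16th slot belongs to subsequence B; its 8th term is -82.

54, 54, -74, -82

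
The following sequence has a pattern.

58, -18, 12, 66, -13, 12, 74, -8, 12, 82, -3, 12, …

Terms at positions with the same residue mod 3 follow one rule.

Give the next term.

90

Split by position mod 3 into 3 tracks.
Subsequence A: 58, 66, 74, 82 (arithmetic with common difference +8).
Subsequence B: -18, -13, -8, -3 (arithmetic with common difference +5).
Subsequence C: 12, 12, 12, 12 (constant 12).
Term 13 comes from subsequence A (its 5th entry): 90.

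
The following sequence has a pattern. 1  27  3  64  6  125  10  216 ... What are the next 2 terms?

Taking every 2nd term gives 2 separate tracks.
Stream A: 1, 3, 6, 10. Triangular numbers starting at T_1.
Stream B: 27, 64, 125, 216. Perfect cubes starting at 3³.
Term 9 comes from stream A (its 5th entry): 15.
The 10th slot belongs to stream B; its 5th term is 343.

15, 343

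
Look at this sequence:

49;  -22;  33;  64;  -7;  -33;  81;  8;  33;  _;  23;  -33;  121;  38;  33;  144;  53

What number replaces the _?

The terms cycle through 3 interleaved subsequences.
Stream A = 49, 64, 81, ?, 121, 144: the squares 7², 8², 9², ….
Stream B = -22, -7, 8, 23, 38, 53: arithmetic, step +15.
Stream C = 33, -33, 33, -33, 33: the oscillation 33·(−1)^(n+1).
So the missing entry in stream A is 100.

100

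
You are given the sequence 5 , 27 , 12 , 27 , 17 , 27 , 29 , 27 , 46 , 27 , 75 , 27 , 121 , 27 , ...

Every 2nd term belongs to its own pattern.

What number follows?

196

Odd-indexed and even-indexed terms follow separate rules.
Track A: 5, 12, 17, 29, 46, 75, 121 (a Fibonacci-like recurrence a_n = a_{n-1} + a_{n-2}).
Track B: 27, 27, 27, 27, 27, 27, 27 (constant 27).
Term 15 comes from track A (its 8th entry): 196.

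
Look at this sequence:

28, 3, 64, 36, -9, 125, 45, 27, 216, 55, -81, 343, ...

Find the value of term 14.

243

Split by position mod 3: positions 1, 4, 7, … form one track, and each other residue class forms its own.
Track A: 28, 36, 45, 55 (triangular numbers starting at T_7).
Track B: 3, -9, 27, -81 (a geometric progression (common ratio -3)).
Track C: 64, 125, 216, 343 (the cubes 4³, 5³, 6³, …).
Term 14 comes from track B (its 5th entry): 243.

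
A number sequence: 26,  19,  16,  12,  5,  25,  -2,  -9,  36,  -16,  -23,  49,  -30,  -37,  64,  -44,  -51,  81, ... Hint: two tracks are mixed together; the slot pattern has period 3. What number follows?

-58

Positions follow the repeating pattern AAB; grouping by letter gives 2 tracks.
Stream A = 26, 19, 12, 5, -2, -9, -16, -23, -30, -37, -44, -51: linear: a_n = 33 − 7·n.
Stream B = 16, 25, 36, 49, 64, 81: the squares 4², 5², 6², ….
Term 19 comes from stream A (its 13th entry): -58.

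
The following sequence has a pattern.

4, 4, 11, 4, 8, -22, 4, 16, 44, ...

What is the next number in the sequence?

4

Read the sequence 3 terms at a time; column i is its own pattern.
Subsequence A: 4, 4, 4 (constant 4).
Subsequence B: 4, 8, 16 (successive powers of 2).
Subsequence C: 11, -22, 44 (geometric with ratio -2).
Position 10 falls in subsequence A as its term 4, giving 4.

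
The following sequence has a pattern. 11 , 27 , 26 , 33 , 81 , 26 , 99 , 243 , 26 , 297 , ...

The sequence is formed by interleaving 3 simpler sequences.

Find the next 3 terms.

729, 26, 891

Taking every 3rd term gives 3 separate tracks.
Stream A: 11, 33, 99, 297. Geometric with ratio 3.
Stream B: 27, 81, 243. Powers of 3.
Stream C: 26, 26, 26. Constant 26.
Position 11 falls in stream B as its term 4, giving 729.
Term 12 comes from stream C (its 4th entry): 26.
Position 13 falls in stream A as its term 5, giving 891.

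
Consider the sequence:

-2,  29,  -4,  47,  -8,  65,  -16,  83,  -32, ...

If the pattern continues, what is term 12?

119

The terms cycle through 2 interleaved subsequences.
Track A: -2, -4, -8, -16, -32. Geometric with ratio 2.
Track B: 29, 47, 65, 83. Linear: a_n = 11 + 18·n.
Term 12 comes from track B (its 6th entry): 119.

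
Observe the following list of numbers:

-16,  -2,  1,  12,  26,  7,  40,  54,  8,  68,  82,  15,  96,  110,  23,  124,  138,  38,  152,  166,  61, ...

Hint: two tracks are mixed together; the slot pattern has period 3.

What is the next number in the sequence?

180

The slot pattern repeats as AAB (period 3), so there are 2 interleaved tracks.
Stream A: -16, -2, 12, 26, 40, 54, 68, 82, 96, 110, 124, 138, 152, 166 — linear: a_n = -30 + 14·n.
Stream B: 1, 7, 8, 15, 23, 38, 61 — Fibonacci-style (each term is the sum of the two before it).
Position 22 → stream A, term 15 = 180.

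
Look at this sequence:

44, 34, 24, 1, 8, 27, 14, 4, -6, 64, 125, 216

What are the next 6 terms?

Positions follow the repeating pattern AAABBB; grouping by letter gives 2 tracks.
Subsequence A: 44, 34, 24, 14, 4, -6. Arithmetic, step −10.
Subsequence B: 1, 8, 27, 64, 125, 216. The cubes 1³, 2³, 3³, ….
Position 13 falls in subsequence A as its term 7, giving -16.
Position 14 falls in subsequence A as its term 8, giving -26.
Term 15 comes from subsequence A (its 9th entry): -36.
The 16th slot belongs to subsequence B; its 7th term is 343.
Term 17 comes from subsequence B (its 8th entry): 512.
Position 18 falls in subsequence B as its term 9, giving 729.

-16, -26, -36, 343, 512, 729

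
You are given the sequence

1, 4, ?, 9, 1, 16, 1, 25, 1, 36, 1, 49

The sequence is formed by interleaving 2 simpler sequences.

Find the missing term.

Odd-indexed and even-indexed terms follow separate rules.
Subsequence A: 1, ?, 1, 1, 1, 1 (the constant sequence 1).
Subsequence B: 4, 9, 16, 25, 36, 49 (consecutive squares n² from n = 2).
So the missing entry in subsequence A is 1.

1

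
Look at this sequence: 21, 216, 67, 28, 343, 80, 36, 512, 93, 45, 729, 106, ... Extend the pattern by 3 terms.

Split by position mod 3 into 3 tracks.
Track A: 21, 28, 36, 45. The triangular numbers T_6, T_7, ….
Track B: 216, 343, 512, 729. The cubes 6³, 7³, 8³, ….
Track C: 67, 80, 93, 106. Adding 13 each time.
Position 13 falls in track A as its term 5, giving 55.
The 14th slot belongs to track B; its 5th term is 1000.
Position 15 → track C, term 5 = 119.

55, 1000, 119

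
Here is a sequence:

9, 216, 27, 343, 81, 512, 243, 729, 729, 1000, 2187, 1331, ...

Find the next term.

Split by position mod 2 into 2 tracks.
Track A: 9, 27, 81, 243, 729, 2187 (powers of 3).
Track B: 216, 343, 512, 729, 1000, 1331 (consecutive cubes n³ from n = 6).
The 13th slot belongs to track A; its 7th term is 6561.

6561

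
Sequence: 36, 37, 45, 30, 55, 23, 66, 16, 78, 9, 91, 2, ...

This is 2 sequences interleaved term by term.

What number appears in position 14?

Taking every 2nd term gives 2 separate tracks.
Subsequence A: 36, 45, 55, 66, 78, 91. Triangular numbers starting at T_8.
Subsequence B: 37, 30, 23, 16, 9, 2. Subtracting 7 each time.
Position 14 falls in subsequence B as its term 7, giving -5.

-5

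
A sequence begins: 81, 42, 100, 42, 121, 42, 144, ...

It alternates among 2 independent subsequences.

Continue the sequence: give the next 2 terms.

The terms cycle through 2 interleaved subsequences.
Track A: 81, 100, 121, 144 (consecutive squares n² from n = 9).
Track B: 42, 42, 42 (always 42).
The 8th slot belongs to track B; its 4th term is 42.
Position 9 falls in track A as its term 5, giving 169.

42, 169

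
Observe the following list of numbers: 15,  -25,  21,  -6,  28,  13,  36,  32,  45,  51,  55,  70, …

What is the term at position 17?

Split by position mod 2 into 2 tracks.
Stream A is 15, 21, 28, 36, 45, 55, which is triangular numbers starting at T_5.
Stream B is -25, -6, 13, 32, 51, 70, which is adding 19 each time.
The 17th slot belongs to stream A; its 9th term is 91.

91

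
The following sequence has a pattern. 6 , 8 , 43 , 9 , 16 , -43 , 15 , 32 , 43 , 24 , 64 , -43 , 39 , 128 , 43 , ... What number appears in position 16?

Taking every 3rd term gives 3 separate tracks.
Subsequence A: 6, 9, 15, 24, 39 (a Fibonacci-like recurrence a_n = a_{n-1} + a_{n-2}).
Subsequence B: 8, 16, 32, 64, 128 (successive powers of 2).
Subsequence C: 43, -43, 43, -43, 43 (alternating ±43).
Position 16 → subsequence A, term 6 = 63.

63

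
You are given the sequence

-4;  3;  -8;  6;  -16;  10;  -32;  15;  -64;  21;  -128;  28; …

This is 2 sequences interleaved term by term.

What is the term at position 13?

-256

Positions 1, 3, 5, … form one subsequence and positions 2, 4, 6, … form another.
Track A: -4, -8, -16, -32, -64, -128 (geometric, ×2 each step).
Track B: 3, 6, 10, 15, 21, 28 (the triangular numbers T_2, T_3, …).
Position 13 → track A, term 7 = -256.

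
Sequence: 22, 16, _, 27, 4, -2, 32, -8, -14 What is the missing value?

10

Reading positions in blocks of 3 reveals the pattern ABB — 2 tracks woven together.
Track A: 22, 27, 32 — linear: a_n = 17 + 5·n.
Track B: 16, ?, 4, -2, -8, -14 — subtracting 6 each time.
The gap is track B's term 2; the rule gives 10.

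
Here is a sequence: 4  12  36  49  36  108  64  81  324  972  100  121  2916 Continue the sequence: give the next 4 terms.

8748, 144, 169, 26244

The slot pattern repeats as AABB (period 4), so there are 2 interleaved tracks.
Track A: 4, 12, 36, 108, 324, 972, 2916. A geometric progression (common ratio 3).
Track B: 36, 49, 64, 81, 100, 121. The squares 6², 7², 8², ….
Position 14 → track A, term 8 = 8748.
The 15th slot belongs to track B; its 7th term is 144.
Term 16 comes from track B (its 8th entry): 169.
Position 17 → track A, term 9 = 26244.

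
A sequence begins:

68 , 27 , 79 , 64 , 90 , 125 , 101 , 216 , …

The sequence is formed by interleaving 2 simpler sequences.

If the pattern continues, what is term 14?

729

Odd-indexed and even-indexed terms follow separate rules.
Stream A: 68, 79, 90, 101 — linear: a_n = 57 + 11·n.
Stream B: 27, 64, 125, 216 — consecutive cubes n³ from n = 3.
Position 14 falls in stream B as its term 7, giving 729.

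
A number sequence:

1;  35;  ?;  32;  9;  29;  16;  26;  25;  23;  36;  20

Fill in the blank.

Split by position mod 2 into 2 tracks.
Track A is 1, ?, 9, 16, 25, 36, which is consecutive squares n² from n = 1.
Track B is 35, 32, 29, 26, 23, 20, which is linear: a_n = 38 − 3·n.
So the missing entry in track A is 4.

4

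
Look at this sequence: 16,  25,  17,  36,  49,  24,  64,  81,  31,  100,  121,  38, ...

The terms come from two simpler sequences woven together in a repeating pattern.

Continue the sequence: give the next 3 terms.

144, 169, 45

The slot pattern repeats as AAB (period 3), so there are 2 interleaved tracks.
Track A = 16, 25, 36, 49, 64, 81, 100, 121: perfect squares starting at 4².
Track B = 17, 24, 31, 38: adding 7 each time.
Term 13 comes from track A (its 9th entry): 144.
Position 14 falls in track A as its term 10, giving 169.
Position 15 → track B, term 5 = 45.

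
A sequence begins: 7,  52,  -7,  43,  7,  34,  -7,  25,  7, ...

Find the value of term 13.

Odd-indexed and even-indexed terms follow separate rules.
Stream A: 7, -7, 7, -7, 7. Alternating ±7.
Stream B: 52, 43, 34, 25. Arithmetic, step −9.
Position 13 falls in stream A as its term 7, giving 7.

7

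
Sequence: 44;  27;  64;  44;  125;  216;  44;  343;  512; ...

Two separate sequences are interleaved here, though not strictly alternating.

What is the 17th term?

Positions follow the repeating pattern ABB; grouping by letter gives 2 tracks.
Subsequence A is 44, 44, 44, which is always 44.
Subsequence B is 27, 64, 125, 216, 343, 512, which is perfect cubes starting at 3³.
Term 17 comes from subsequence B (its 11th entry): 2197.

2197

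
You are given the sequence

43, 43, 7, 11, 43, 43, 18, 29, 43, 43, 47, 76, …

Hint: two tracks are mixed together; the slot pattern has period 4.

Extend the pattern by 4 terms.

Positions follow the repeating pattern AABB; grouping by letter gives 2 tracks.
Track A = 43, 43, 43, 43, 43, 43: constant 43.
Track B = 7, 11, 18, 29, 47, 76: each term equals the sum of the previous two.
Position 13 falls in track A as its term 7, giving 43.
Position 14 falls in track A as its term 8, giving 43.
Position 15 → track B, term 7 = 123.
Term 16 comes from track B (its 8th entry): 199.

43, 43, 123, 199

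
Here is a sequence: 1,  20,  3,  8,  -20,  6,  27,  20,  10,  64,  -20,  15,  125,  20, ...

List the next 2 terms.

21, 216

Split by position mod 3: positions 1, 4, 7, … form one track, and each other residue class forms its own.
Subsequence A is 1, 8, 27, 64, 125, which is the cubes 1³, 2³, 3³, ….
Subsequence B is 20, -20, 20, -20, 20, which is the oscillation 20·(−1)^(n+1).
Subsequence C is 3, 6, 10, 15, which is the triangular numbers T_2, T_3, ….
Position 15 → subsequence C, term 5 = 21.
The 16th slot belongs to subsequence A; its 6th term is 216.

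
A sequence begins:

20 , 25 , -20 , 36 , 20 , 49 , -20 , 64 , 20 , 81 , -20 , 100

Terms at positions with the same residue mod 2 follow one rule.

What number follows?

Split by position mod 2 into 2 tracks.
Stream A is 20, -20, 20, -20, 20, -20, which is the oscillation 20·(−1)^(n+1).
Stream B is 25, 36, 49, 64, 81, 100, which is the squares 5², 6², 7², ….
Position 13 → stream A, term 7 = 20.

20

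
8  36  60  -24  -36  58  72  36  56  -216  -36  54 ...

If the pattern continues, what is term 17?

Split by position mod 3 into 3 tracks.
Subsequence A is 8, -24, 72, -216, which is a geometric progression (common ratio -3).
Subsequence B is 36, -36, 36, -36, which is the oscillation 36·(−1)^(n+1).
Subsequence C is 60, 58, 56, 54, which is arithmetic, step −2.
Term 17 comes from subsequence B (its 6th entry): -36.

-36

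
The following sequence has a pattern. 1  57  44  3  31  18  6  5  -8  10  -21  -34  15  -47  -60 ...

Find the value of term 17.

Positions follow the repeating pattern ABB; grouping by letter gives 2 tracks.
Subsequence A: 1, 3, 6, 10, 15. Triangular numbers n(n+1)/2 for n = 1, 2, ….
Subsequence B: 57, 44, 31, 18, 5, -8, -21, -34, -47, -60. Subtracting 13 each time.
The 17th slot belongs to subsequence B; its 11th term is -73.

-73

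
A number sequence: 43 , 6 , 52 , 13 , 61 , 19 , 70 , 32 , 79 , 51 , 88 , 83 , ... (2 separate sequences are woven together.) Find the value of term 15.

Split by position mod 2 into 2 tracks.
Subsequence A: 43, 52, 61, 70, 79, 88 (linear: a_n = 34 + 9·n).
Subsequence B: 6, 13, 19, 32, 51, 83 (Fibonacci-style (each term is the sum of the two before it)).
Term 15 comes from subsequence A (its 8th entry): 106.

106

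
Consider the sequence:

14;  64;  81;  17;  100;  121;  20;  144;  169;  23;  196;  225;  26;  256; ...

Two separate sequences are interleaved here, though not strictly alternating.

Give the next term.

289

Positions follow the repeating pattern ABB; grouping by letter gives 2 tracks.
Track A = 14, 17, 20, 23, 26: linear: a_n = 11 + 3·n.
Track B = 64, 81, 100, 121, 144, 169, 196, 225, 256: perfect squares starting at 8².
Position 15 → track B, term 10 = 289.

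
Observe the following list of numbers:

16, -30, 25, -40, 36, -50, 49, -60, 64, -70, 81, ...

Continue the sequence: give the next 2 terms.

Positions 1, 3, 5, … form one subsequence and positions 2, 4, 6, … form another.
Subsequence A: 16, 25, 36, 49, 64, 81 — perfect squares starting at 4².
Subsequence B: -30, -40, -50, -60, -70 — arithmetic with common difference −10.
Term 12 comes from subsequence B (its 6th entry): -80.
The 13th slot belongs to subsequence A; its 7th term is 100.

-80, 100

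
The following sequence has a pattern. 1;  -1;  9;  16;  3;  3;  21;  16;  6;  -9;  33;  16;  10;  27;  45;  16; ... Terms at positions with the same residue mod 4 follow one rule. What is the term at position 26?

-729

Split by position mod 4 into 4 tracks.
Track A: 1, 3, 6, 10. Triangular numbers n(n+1)/2 for n = 1, 2, ….
Track B: -1, 3, -9, 27. Multiplying by -3 each time.
Track C: 9, 21, 33, 45. Arithmetic, step +12.
Track D: 16, 16, 16, 16. Constant 16.
The 26th slot belongs to track B; its 7th term is -729.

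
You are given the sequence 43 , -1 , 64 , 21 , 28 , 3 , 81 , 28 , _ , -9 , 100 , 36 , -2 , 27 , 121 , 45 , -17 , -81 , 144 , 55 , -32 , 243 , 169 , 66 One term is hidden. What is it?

13

Read the sequence 4 terms at a time; column i is its own pattern.
Track A: 43, 28, ?, -2, -17, -32 (arithmetic, step −15).
Track B: -1, 3, -9, 27, -81, 243 (multiplying by -3 each time).
Track C: 64, 81, 100, 121, 144, 169 (perfect squares starting at 8²).
Track D: 21, 28, 36, 45, 55, 66 (triangular numbers n(n+1)/2 for n = 6, 7, …).
So the missing entry in track A is 13.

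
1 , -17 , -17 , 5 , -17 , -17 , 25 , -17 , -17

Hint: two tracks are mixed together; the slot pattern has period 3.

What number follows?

125

Positions follow the repeating pattern ABB; grouping by letter gives 2 tracks.
Stream A: 1, 5, 25 — powers of 5.
Stream B: -17, -17, -17, -17, -17, -17 — constant -17.
The 10th slot belongs to stream A; its 4th term is 125.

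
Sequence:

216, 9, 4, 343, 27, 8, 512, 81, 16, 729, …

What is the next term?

Split by position mod 3: positions 1, 4, 7, … form one track, and each other residue class forms its own.
Stream A = 216, 343, 512, 729: the cubes 6³, 7³, 8³, ….
Stream B = 9, 27, 81: powers of 3.
Stream C = 4, 8, 16: a geometric progression (common ratio 2).
The 11th slot belongs to stream B; its 4th term is 243.

243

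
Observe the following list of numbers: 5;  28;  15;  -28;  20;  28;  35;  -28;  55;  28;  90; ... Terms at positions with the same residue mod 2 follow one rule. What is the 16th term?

Taking every 2nd term gives 2 separate tracks.
Subsequence A = 5, 15, 20, 35, 55, 90: Fibonacci-style (each term is the sum of the two before it).
Subsequence B = 28, -28, 28, -28, 28: the oscillation 28·(−1)^(n+1).
Term 16 comes from subsequence B (its 8th entry): -28.

-28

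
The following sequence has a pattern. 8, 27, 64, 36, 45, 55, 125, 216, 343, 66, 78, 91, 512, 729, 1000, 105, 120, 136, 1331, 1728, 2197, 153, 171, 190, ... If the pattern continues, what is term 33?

6859

The slot pattern repeats as AAABBB (period 6), so there are 2 interleaved tracks.
Track A: 8, 27, 64, 125, 216, 343, 512, 729, 1000, 1331, 1728, 2197. Perfect cubes starting at 2³.
Track B: 36, 45, 55, 66, 78, 91, 105, 120, 136, 153, 171, 190. Triangular numbers starting at T_8.
Position 33 → track A, term 18 = 6859.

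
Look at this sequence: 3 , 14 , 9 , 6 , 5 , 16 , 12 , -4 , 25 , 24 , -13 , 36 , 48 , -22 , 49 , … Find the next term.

Taking every 3rd term gives 3 separate tracks.
Track A = 3, 6, 12, 24, 48: geometric, ×2 each step.
Track B = 14, 5, -4, -13, -22: arithmetic, step −9.
Track C = 9, 16, 25, 36, 49: the squares 3², 4², 5², ….
Term 16 comes from track A (its 6th entry): 96.

96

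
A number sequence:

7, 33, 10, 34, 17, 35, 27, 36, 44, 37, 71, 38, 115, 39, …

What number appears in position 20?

Split by position mod 2 into 2 tracks.
Track A: 7, 10, 17, 27, 44, 71, 115. A Fibonacci-like recurrence a_n = a_{n-1} + a_{n-2}.
Track B: 33, 34, 35, 36, 37, 38, 39. Adding 1 each time.
Position 20 → track B, term 10 = 42.

42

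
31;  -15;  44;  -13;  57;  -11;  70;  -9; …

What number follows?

Odd-indexed and even-indexed terms follow separate rules.
Subsequence A is 31, 44, 57, 70, which is arithmetic, step +13.
Subsequence B is -15, -13, -11, -9, which is arithmetic, step +2.
Position 9 → subsequence A, term 5 = 83.

83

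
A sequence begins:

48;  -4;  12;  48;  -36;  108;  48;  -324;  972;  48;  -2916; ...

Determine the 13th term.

48

The slot pattern repeats as ABB (period 3), so there are 2 interleaved tracks.
Stream A: 48, 48, 48, 48 (the constant sequence 48).
Stream B: -4, 12, -36, 108, -324, 972, -2916 (multiplying by -3 each time).
The 13th slot belongs to stream A; its 5th term is 48.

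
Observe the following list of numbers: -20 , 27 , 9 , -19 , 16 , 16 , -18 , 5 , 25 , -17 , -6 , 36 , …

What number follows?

Split by position mod 3: positions 1, 4, 7, … form one track, and each other residue class forms its own.
Subsequence A: -20, -19, -18, -17 — adding 1 each time.
Subsequence B: 27, 16, 5, -6 — arithmetic, step −11.
Subsequence C: 9, 16, 25, 36 — consecutive squares n² from n = 3.
Position 13 → subsequence A, term 5 = -16.

-16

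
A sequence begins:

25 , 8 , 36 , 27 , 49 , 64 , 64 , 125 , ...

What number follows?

81

The terms cycle through 2 interleaved subsequences.
Track A: 25, 36, 49, 64 — consecutive squares n² from n = 5.
Track B: 8, 27, 64, 125 — the cubes 2³, 3³, 4³, ….
Position 9 → track A, term 5 = 81.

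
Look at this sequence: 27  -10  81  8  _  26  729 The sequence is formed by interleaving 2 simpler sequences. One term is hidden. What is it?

Positions 1, 3, 5, … form one subsequence and positions 2, 4, 6, … form another.
Subsequence A: 27, 81, ?, 729 (powers 3^3, 3^4, 3^5, …).
Subsequence B: -10, 8, 26 (arithmetic, step +18).
So the missing entry in subsequence A is 243.

243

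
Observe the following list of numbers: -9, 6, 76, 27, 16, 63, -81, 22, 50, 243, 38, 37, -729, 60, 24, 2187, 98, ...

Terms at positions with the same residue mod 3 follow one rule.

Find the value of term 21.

Split by position mod 3: positions 1, 4, 7, … form one track, and each other residue class forms its own.
Track A: -9, 27, -81, 243, -729, 2187 — geometric, ×-3 each step.
Track B: 6, 16, 22, 38, 60, 98 — Fibonacci-style (each term is the sum of the two before it).
Track C: 76, 63, 50, 37, 24 — linear: a_n = 89 − 13·n.
Term 21 comes from track C (its 7th entry): -2.

-2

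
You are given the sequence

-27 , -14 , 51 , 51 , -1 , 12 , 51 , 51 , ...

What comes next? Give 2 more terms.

25, 38

The slot pattern repeats as AABB (period 4), so there are 2 interleaved tracks.
Track A is -27, -14, -1, 12, which is adding 13 each time.
Track B is 51, 51, 51, 51, which is always 51.
Term 9 comes from track A (its 5th entry): 25.
Position 10 falls in track A as its term 6, giving 38.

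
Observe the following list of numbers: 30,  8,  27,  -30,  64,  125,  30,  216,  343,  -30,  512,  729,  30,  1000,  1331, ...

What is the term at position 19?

30

The slot pattern repeats as ABB (period 3), so there are 2 interleaved tracks.
Track A: 30, -30, 30, -30, 30 (oscillating between 30 and -30).
Track B: 8, 27, 64, 125, 216, 343, 512, 729, 1000, 1331 (the cubes 2³, 3³, 4³, …).
The 19th slot belongs to track A; its 7th term is 30.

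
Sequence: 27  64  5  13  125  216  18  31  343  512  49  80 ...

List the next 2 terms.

Reading positions in blocks of 4 reveals the pattern AABB — 2 tracks woven together.
Track A: 27, 64, 125, 216, 343, 512. Consecutive cubes n³ from n = 3.
Track B: 5, 13, 18, 31, 49, 80. A Fibonacci-like recurrence a_n = a_{n-1} + a_{n-2}.
Position 13 falls in track A as its term 7, giving 729.
Term 14 comes from track A (its 8th entry): 1000.

729, 1000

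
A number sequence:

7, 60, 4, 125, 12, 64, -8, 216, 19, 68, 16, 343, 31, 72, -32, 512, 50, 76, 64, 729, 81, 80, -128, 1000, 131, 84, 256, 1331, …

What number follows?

212

Taking every 4th term gives 4 separate tracks.
Stream A = 7, 12, 19, 31, 50, 81, 131: a Fibonacci-like recurrence a_n = a_{n-1} + a_{n-2}.
Stream B = 60, 64, 68, 72, 76, 80, 84: arithmetic, step +4.
Stream C = 4, -8, 16, -32, 64, -128, 256: multiplying by -2 each time.
Stream D = 125, 216, 343, 512, 729, 1000, 1331: the cubes 5³, 6³, 7³, ….
Position 29 → stream A, term 8 = 212.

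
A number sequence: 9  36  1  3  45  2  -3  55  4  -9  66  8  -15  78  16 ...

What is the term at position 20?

Split by position mod 3 into 3 tracks.
Track A: 9, 3, -3, -9, -15 (subtracting 6 each time).
Track B: 36, 45, 55, 66, 78 (the triangular numbers T_8, T_9, …).
Track C: 1, 2, 4, 8, 16 (successive powers of 2).
Position 20 → track B, term 7 = 105.

105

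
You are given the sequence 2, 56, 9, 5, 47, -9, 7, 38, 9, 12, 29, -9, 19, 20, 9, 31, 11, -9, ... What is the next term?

50

The terms cycle through 3 interleaved subsequences.
Track A = 2, 5, 7, 12, 19, 31: each term equals the sum of the previous two.
Track B = 56, 47, 38, 29, 20, 11: arithmetic with common difference −9.
Track C = 9, -9, 9, -9, 9, -9: the oscillation 9·(−1)^(n+1).
Term 19 comes from track A (its 7th entry): 50.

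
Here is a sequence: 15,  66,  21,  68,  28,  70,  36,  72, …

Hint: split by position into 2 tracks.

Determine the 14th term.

78

Split by position mod 2 into 2 tracks.
Stream A: 15, 21, 28, 36 — triangular numbers starting at T_5.
Stream B: 66, 68, 70, 72 — adding 2 each time.
Position 14 falls in stream B as its term 7, giving 78.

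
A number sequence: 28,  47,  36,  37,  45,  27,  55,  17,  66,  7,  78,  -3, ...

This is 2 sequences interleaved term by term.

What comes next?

91

The terms cycle through 2 interleaved subsequences.
Track A: 28, 36, 45, 55, 66, 78. The triangular numbers T_7, T_8, ….
Track B: 47, 37, 27, 17, 7, -3. Subtracting 10 each time.
Term 13 comes from track A (its 7th entry): 91.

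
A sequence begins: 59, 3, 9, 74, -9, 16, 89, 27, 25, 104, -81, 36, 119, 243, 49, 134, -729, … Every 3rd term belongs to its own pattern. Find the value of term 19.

Split by position mod 3: positions 1, 4, 7, … form one track, and each other residue class forms its own.
Track A = 59, 74, 89, 104, 119, 134: adding 15 each time.
Track B = 3, -9, 27, -81, 243, -729: a geometric progression (common ratio -3).
Track C = 9, 16, 25, 36, 49: consecutive squares n² from n = 3.
Position 19 → track A, term 7 = 149.

149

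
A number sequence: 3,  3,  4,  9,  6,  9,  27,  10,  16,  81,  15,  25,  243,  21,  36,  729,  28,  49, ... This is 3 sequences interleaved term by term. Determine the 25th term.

19683

The terms cycle through 3 interleaved subsequences.
Subsequence A: 3, 9, 27, 81, 243, 729 — geometric, ×3 each step.
Subsequence B: 3, 6, 10, 15, 21, 28 — triangular numbers starting at T_2.
Subsequence C: 4, 9, 16, 25, 36, 49 — the squares 2², 3², 4², ….
Position 25 falls in subsequence A as its term 9, giving 19683.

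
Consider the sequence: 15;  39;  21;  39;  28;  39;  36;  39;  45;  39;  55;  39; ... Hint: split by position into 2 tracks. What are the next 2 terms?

Positions 1, 3, 5, … form one subsequence and positions 2, 4, 6, … form another.
Track A: 15, 21, 28, 36, 45, 55. Triangular numbers starting at T_5.
Track B: 39, 39, 39, 39, 39, 39. The constant sequence 39.
Term 13 comes from track A (its 7th entry): 66.
Position 14 falls in track B as its term 7, giving 39.

66, 39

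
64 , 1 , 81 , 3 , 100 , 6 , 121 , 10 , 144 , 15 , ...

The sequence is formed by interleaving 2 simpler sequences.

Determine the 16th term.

36

Split by position mod 2 into 2 tracks.
Subsequence A = 64, 81, 100, 121, 144: the squares 8², 9², 10², ….
Subsequence B = 1, 3, 6, 10, 15: triangular numbers n(n+1)/2 for n = 1, 2, ….
Position 16 → subsequence B, term 8 = 36.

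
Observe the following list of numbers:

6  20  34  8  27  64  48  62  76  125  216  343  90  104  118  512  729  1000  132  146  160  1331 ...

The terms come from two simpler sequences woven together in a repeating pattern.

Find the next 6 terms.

1728, 2197, 174, 188, 202, 2744

Reading positions in blocks of 6 reveals the pattern AAABBB — 2 tracks woven together.
Stream A is 6, 20, 34, 48, 62, 76, 90, 104, 118, 132, 146, 160, which is adding 14 each time.
Stream B is 8, 27, 64, 125, 216, 343, 512, 729, 1000, 1331, which is consecutive cubes n³ from n = 2.
Position 23 falls in stream B as its term 11, giving 1728.
The 24th slot belongs to stream B; its 12th term is 2197.
Term 25 comes from stream A (its 13th entry): 174.
Term 26 comes from stream A (its 14th entry): 188.
Position 27 → stream A, term 15 = 202.
Position 28 falls in stream B as its term 13, giving 2744.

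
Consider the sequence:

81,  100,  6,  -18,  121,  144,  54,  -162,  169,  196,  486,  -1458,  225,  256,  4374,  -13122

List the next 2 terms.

Positions follow the repeating pattern AABB; grouping by letter gives 2 tracks.
Stream A: 81, 100, 121, 144, 169, 196, 225, 256 — the squares 9², 10², 11², ….
Stream B: 6, -18, 54, -162, 486, -1458, 4374, -13122 — a geometric progression (common ratio -3).
The 17th slot belongs to stream A; its 9th term is 289.
Position 18 falls in stream A as its term 10, giving 324.

289, 324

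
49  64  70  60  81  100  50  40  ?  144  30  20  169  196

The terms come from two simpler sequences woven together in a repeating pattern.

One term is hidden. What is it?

121

The slot pattern repeats as AABB (period 4), so there are 2 interleaved tracks.
Stream A: 49, 64, 81, 100, ?, 144, 169, 196 — perfect squares starting at 7².
Stream B: 70, 60, 50, 40, 30, 20 — linear: a_n = 80 − 10·n.
Stream A's pattern makes the blank 121.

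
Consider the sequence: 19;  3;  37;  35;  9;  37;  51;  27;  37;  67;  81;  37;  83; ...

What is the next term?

243

Split by position mod 3: positions 1, 4, 7, … form one track, and each other residue class forms its own.
Subsequence A: 19, 35, 51, 67, 83. Arithmetic with common difference +16.
Subsequence B: 3, 9, 27, 81. Powers of 3.
Subsequence C: 37, 37, 37, 37. Constant 37.
Position 14 falls in subsequence B as its term 5, giving 243.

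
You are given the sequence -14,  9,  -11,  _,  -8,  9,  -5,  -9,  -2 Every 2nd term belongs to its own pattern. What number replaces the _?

The terms cycle through 2 interleaved subsequences.
Track A: -14, -11, -8, -5, -2 (arithmetic with common difference +3).
Track B: 9, ?, 9, -9 (oscillating between 9 and -9).
The gap is track B's term 2; the rule gives -9.

-9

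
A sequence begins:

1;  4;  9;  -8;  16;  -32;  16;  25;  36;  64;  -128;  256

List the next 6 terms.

49, 64, 81, -512, 1024, -2048

Positions follow the repeating pattern AAABBB; grouping by letter gives 2 tracks.
Track A: 1, 4, 9, 16, 25, 36 (the squares 1², 2², 3², …).
Track B: -8, 16, -32, 64, -128, 256 (multiplying by -2 each time).
The 13th slot belongs to track A; its 7th term is 49.
Position 14 falls in track A as its term 8, giving 64.
The 15th slot belongs to track A; its 9th term is 81.
Term 16 comes from track B (its 7th entry): -512.
Position 17 → track B, term 8 = 1024.
Position 18 falls in track B as its term 9, giving -2048.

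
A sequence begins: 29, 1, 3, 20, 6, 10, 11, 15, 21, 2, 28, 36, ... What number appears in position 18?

Positions follow the repeating pattern ABB; grouping by letter gives 2 tracks.
Subsequence A: 29, 20, 11, 2 — subtracting 9 each time.
Subsequence B: 1, 3, 6, 10, 15, 21, 28, 36 — the triangular numbers T_1, T_2, ….
Term 18 comes from subsequence B (its 12th entry): 78.

78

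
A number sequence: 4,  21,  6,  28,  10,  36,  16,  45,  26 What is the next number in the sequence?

55

The terms cycle through 2 interleaved subsequences.
Track A: 4, 6, 10, 16, 26 (Fibonacci-style (each term is the sum of the two before it)).
Track B: 21, 28, 36, 45 (triangular numbers starting at T_6).
Term 10 comes from track B (its 5th entry): 55.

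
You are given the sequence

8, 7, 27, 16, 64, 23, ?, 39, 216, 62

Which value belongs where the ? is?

125

Odd-indexed and even-indexed terms follow separate rules.
Stream A: 8, 27, 64, ?, 216 (consecutive cubes n³ from n = 2).
Stream B: 7, 16, 23, 39, 62 (a Fibonacci-like recurrence a_n = a_{n-1} + a_{n-2}).
Stream A's pattern makes the blank 125.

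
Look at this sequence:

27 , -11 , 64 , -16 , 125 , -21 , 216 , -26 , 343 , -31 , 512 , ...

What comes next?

The terms cycle through 2 interleaved subsequences.
Subsequence A: 27, 64, 125, 216, 343, 512 (perfect cubes starting at 3³).
Subsequence B: -11, -16, -21, -26, -31 (arithmetic with common difference −5).
Position 12 falls in subsequence B as its term 6, giving -36.

-36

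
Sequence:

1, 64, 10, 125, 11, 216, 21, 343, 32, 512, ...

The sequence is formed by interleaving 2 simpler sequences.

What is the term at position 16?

1331

The terms cycle through 2 interleaved subsequences.
Track A: 1, 10, 11, 21, 32 (each term equals the sum of the previous two).
Track B: 64, 125, 216, 343, 512 (perfect cubes starting at 4³).
Term 16 comes from track B (its 8th entry): 1331.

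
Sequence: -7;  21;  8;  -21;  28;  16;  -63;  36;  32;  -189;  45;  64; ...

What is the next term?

Read the sequence 3 terms at a time; column i is its own pattern.
Track A = -7, -21, -63, -189: geometric, ×3 each step.
Track B = 21, 28, 36, 45: the triangular numbers T_6, T_7, ….
Track C = 8, 16, 32, 64: successive powers of 2.
Term 13 comes from track A (its 5th entry): -567.

-567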